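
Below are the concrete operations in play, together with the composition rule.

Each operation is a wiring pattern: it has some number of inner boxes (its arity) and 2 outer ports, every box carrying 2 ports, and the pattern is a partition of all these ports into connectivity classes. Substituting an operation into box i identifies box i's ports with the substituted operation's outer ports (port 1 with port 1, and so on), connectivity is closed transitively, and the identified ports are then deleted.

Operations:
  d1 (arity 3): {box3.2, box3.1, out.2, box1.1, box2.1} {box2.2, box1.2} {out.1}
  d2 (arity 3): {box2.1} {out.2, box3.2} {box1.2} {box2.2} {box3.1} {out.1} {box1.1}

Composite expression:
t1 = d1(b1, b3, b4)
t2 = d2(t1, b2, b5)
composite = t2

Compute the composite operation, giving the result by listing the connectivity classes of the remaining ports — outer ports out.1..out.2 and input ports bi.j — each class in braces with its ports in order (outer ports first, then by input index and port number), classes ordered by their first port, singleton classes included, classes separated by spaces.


{out.1} {out.2, b5.2} {b1.1, b3.1, b4.1, b4.2} {b1.2, b3.2} {b2.1} {b2.2} {b5.1}

Two ports join when wires chain via d2-identified ports.
composing d1 on (b1, b3, b4), with out.j its own outer ports: {out.1} {out.2, b1.1, b3.1, b4.1, b4.2} {b1.2, b3.2}
composing d2 on (b1, b3, b4, b2, b5), with out.j its own outer ports: {out.1} {out.2, b5.2} {b1.1, b3.1, b4.1, b4.2} {b1.2, b3.2} {b2.1} {b2.2} {b5.1}


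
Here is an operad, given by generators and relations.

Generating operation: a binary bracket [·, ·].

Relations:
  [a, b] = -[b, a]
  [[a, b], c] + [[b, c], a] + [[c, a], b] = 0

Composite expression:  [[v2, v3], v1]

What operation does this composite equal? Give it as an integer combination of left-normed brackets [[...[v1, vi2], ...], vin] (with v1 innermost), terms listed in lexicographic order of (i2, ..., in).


-[[v1, v2], v3] + [[v1, v3], v2]


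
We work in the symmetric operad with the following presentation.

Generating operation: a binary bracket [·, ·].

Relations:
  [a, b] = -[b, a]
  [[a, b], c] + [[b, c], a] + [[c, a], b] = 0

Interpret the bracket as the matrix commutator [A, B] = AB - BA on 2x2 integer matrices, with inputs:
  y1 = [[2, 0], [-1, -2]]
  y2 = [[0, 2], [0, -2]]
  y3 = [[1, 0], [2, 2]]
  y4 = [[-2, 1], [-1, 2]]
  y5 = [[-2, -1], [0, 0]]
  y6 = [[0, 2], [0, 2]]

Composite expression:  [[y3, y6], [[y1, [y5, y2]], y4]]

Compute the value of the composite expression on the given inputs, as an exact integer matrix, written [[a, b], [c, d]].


[[-136, 320], [-96, 136]]

[y3, y6] = [[-4, -2], [-4, 4]]
[y5, y2] = [[0, -2], [0, 0]]
[y1, [y5, y2]] = [[-2, -8], [0, 2]]
[[y1, [y5, y2]], y4] = [[8, -36], [-4, -8]]
[[y3, y6], [[y1, [y5, y2]], y4]] = [[-136, 320], [-96, 136]]


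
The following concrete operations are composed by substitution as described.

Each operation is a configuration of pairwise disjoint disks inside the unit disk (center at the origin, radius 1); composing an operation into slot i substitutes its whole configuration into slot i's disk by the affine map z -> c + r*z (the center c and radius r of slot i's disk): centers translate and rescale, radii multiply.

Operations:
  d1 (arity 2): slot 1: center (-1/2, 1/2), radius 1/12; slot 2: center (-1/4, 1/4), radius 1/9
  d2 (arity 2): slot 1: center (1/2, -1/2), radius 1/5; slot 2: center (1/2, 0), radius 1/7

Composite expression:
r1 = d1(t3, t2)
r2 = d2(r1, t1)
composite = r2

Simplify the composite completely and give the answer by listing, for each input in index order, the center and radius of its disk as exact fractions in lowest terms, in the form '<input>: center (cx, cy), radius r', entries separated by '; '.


t1: center (1/2, 0), radius 1/7; t2: center (9/20, -9/20), radius 1/45; t3: center (2/5, -2/5), radius 1/60

Nesting under d2 composes maps z -> c + r*z down each t-path.
t3 passes through 2 substitutions, ending at center (2/5, -2/5), radius 1/60
t2 passes through 2 substitutions, ending at center (9/20, -9/20), radius 1/45
t1 passes through 1 substitution, ending at center (1/2, 0), radius 1/7


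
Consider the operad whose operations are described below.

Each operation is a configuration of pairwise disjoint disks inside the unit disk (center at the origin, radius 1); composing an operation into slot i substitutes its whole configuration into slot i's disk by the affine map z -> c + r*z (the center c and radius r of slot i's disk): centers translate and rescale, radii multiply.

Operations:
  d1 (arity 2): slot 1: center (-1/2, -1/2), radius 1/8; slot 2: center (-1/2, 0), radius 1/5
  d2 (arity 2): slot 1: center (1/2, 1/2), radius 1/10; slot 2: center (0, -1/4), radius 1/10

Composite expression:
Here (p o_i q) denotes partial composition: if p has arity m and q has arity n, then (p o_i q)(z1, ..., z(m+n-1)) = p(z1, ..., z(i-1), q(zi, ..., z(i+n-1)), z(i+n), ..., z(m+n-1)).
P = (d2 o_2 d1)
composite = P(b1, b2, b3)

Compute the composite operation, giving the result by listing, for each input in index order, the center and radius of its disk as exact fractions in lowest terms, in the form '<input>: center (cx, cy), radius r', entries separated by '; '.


b1: center (1/2, 1/2), radius 1/10; b2: center (-1/20, -3/10), radius 1/80; b3: center (-1/20, -1/4), radius 1/50

Each b-disk chains the slot maps above it in d2; radii multiply.
for b1, the 1-step affine chain lands on center (1/2, 1/2), radius 1/10
for b2, the 2-step affine chain lands on center (-1/20, -3/10), radius 1/80
for b3, the 2-step affine chain lands on center (-1/20, -1/4), radius 1/50


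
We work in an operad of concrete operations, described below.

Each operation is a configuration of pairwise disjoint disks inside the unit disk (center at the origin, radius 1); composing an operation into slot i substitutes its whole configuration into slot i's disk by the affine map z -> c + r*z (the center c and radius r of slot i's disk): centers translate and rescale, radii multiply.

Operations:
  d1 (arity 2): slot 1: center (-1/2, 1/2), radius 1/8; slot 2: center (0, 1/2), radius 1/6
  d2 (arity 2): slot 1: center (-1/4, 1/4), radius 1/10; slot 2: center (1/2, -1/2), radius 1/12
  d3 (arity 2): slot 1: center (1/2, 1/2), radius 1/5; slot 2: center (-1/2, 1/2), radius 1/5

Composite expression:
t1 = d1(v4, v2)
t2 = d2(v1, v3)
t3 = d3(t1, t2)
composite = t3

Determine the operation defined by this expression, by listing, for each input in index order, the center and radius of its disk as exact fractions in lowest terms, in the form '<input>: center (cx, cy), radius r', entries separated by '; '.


v1: center (-11/20, 11/20), radius 1/50; v2: center (1/2, 3/5), radius 1/30; v3: center (-2/5, 2/5), radius 1/60; v4: center (2/5, 3/5), radius 1/40

Below d3, radii multiply path by path; the v-disk centers shift.
v4 passes through 2 substitutions, ending at center (2/5, 3/5), radius 1/40
v2 passes through 2 substitutions, ending at center (1/2, 3/5), radius 1/30
v1 passes through 2 substitutions, ending at center (-11/20, 11/20), radius 1/50
v3 passes through 2 substitutions, ending at center (-2/5, 2/5), radius 1/60


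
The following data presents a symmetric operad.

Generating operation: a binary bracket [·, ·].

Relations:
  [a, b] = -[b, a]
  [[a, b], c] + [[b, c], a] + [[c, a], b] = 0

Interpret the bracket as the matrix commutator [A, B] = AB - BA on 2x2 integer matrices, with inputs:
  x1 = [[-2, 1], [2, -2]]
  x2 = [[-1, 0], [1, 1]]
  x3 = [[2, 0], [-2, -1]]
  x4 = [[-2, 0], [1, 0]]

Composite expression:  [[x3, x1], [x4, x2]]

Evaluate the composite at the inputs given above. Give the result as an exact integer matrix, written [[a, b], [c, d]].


[[0, 0], [0, 0]]

[x3, x1] = [[2, 3], [-6, -2]]
[x4, x2] = [[0, 0], [0, 0]]
[[x3, x1], [x4, x2]] = [[0, 0], [0, 0]]


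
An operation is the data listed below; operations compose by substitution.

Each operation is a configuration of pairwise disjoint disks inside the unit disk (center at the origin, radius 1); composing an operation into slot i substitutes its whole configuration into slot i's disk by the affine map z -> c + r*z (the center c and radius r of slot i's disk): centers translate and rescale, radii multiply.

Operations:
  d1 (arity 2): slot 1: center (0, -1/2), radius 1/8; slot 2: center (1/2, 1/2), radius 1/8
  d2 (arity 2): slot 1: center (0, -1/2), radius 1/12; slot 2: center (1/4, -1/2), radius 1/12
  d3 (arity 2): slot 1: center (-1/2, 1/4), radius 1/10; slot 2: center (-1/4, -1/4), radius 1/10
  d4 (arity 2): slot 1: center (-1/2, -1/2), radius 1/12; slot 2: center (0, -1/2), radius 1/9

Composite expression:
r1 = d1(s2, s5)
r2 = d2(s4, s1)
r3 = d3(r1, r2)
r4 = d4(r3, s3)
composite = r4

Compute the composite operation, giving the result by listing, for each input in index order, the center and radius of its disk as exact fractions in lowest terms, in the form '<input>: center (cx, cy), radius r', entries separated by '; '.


s1: center (-83/160, -21/40), radius 1/1440; s2: center (-13/24, -29/60), radius 1/960; s3: center (0, -1/2), radius 1/9; s4: center (-25/48, -21/40), radius 1/1440; s5: center (-43/80, -19/40), radius 1/960

Below d4, radii multiply path by path; the s-disk centers shift.
s2 passes through 3 substitutions, ending at center (-13/24, -29/60), radius 1/960
s5 passes through 3 substitutions, ending at center (-43/80, -19/40), radius 1/960
s4 passes through 3 substitutions, ending at center (-25/48, -21/40), radius 1/1440
s1 passes through 3 substitutions, ending at center (-83/160, -21/40), radius 1/1440
s3 passes through 1 substitution, ending at center (0, -1/2), radius 1/9


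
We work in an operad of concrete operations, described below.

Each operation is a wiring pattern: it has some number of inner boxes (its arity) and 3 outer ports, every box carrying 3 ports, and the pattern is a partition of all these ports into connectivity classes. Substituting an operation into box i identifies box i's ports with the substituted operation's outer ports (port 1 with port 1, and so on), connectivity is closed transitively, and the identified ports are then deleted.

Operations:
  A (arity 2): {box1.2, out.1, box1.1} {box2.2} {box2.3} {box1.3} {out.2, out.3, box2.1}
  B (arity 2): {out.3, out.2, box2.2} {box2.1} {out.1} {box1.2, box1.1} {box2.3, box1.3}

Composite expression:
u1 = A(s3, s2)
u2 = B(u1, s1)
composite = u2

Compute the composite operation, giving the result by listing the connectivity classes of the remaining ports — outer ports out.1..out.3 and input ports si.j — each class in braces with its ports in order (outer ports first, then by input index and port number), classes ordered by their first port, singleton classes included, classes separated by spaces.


{out.1} {out.2, out.3, s1.2} {s1.1} {s1.3, s2.1, s3.1, s3.2} {s2.2} {s2.3} {s3.3}

Connectivity passes through glued B-boundaries; trace each wire chain.
composing A on (s3, s2), with out.j its own outer ports: {out.1, s3.1, s3.2} {out.2, out.3, s2.1} {s2.2} {s2.3} {s3.3}
composing B on (s3, s2, s1), with out.j its own outer ports: {out.1} {out.2, out.3, s1.2} {s1.1} {s1.3, s2.1, s3.1, s3.2} {s2.2} {s2.3} {s3.3}


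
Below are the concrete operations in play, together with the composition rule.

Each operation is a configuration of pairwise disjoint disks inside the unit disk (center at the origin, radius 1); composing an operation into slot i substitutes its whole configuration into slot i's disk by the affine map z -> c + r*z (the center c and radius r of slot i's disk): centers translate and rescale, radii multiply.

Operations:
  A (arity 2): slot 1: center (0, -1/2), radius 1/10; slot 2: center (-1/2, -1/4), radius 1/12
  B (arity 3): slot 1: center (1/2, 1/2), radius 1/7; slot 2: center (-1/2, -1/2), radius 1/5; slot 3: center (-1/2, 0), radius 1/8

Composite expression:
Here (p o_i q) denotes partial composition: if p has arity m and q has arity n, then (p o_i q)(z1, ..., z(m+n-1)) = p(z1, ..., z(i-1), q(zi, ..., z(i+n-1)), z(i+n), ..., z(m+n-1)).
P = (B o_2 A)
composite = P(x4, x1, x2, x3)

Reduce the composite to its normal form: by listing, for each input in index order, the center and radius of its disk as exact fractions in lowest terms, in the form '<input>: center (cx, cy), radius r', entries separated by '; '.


x1: center (-1/2, -3/5), radius 1/50; x2: center (-3/5, -11/20), radius 1/60; x3: center (-1/2, 0), radius 1/8; x4: center (1/2, 1/2), radius 1/7

Nesting under B composes maps z -> c + r*z down each x-path.
tracing x4 down its 1-map path: center (1/2, 1/2), radius 1/7
tracing x1 down its 2-map path: center (-1/2, -3/5), radius 1/50
tracing x2 down its 2-map path: center (-3/5, -11/20), radius 1/60
tracing x3 down its 1-map path: center (-1/2, 0), radius 1/8


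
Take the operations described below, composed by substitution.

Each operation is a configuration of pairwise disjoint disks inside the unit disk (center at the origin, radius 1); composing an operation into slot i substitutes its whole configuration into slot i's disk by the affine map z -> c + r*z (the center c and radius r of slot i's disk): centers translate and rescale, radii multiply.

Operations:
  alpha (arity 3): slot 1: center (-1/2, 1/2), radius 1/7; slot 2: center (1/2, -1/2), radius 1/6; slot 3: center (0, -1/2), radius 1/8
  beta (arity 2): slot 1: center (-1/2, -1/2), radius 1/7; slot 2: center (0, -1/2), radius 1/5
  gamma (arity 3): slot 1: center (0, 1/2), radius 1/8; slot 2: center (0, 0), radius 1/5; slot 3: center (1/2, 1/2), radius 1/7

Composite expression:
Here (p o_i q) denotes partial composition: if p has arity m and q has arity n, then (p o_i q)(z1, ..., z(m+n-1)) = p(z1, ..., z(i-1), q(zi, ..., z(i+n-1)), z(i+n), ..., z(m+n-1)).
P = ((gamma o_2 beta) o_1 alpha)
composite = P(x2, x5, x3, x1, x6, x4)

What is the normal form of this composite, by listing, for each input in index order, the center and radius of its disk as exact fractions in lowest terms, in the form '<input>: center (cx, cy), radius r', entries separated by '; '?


x1: center (-1/10, -1/10), radius 1/35; x2: center (-1/16, 9/16), radius 1/56; x3: center (0, 7/16), radius 1/64; x4: center (1/2, 1/2), radius 1/7; x5: center (1/16, 7/16), radius 1/48; x6: center (0, -1/10), radius 1/25

Each x-disk chains the slot maps above it in gamma; radii multiply.
x2 passes through 2 substitutions, ending at center (-1/16, 9/16), radius 1/56
x5 passes through 2 substitutions, ending at center (1/16, 7/16), radius 1/48
x3 passes through 2 substitutions, ending at center (0, 7/16), radius 1/64
x1 passes through 2 substitutions, ending at center (-1/10, -1/10), radius 1/35
x6 passes through 2 substitutions, ending at center (0, -1/10), radius 1/25
x4 passes through 1 substitution, ending at center (1/2, 1/2), radius 1/7


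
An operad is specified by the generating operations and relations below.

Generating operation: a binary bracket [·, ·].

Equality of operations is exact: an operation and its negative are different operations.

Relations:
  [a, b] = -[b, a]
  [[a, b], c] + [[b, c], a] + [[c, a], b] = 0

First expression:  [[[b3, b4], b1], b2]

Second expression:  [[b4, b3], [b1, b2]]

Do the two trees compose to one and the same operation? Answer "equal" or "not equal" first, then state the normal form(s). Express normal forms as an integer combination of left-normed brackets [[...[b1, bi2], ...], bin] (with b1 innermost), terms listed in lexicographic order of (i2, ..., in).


In normal form, the first expression is -[[[b1, b3], b4], b2] + [[[b1, b4], b3], b2]
In normal form, the second expression is [[[b1, b2], b3], b4] - [[[b1, b2], b4], b3]
The normal forms differ: not equal.

not equal; first: -[[[b1, b3], b4], b2] + [[[b1, b4], b3], b2]; second: [[[b1, b2], b3], b4] - [[[b1, b2], b4], b3]


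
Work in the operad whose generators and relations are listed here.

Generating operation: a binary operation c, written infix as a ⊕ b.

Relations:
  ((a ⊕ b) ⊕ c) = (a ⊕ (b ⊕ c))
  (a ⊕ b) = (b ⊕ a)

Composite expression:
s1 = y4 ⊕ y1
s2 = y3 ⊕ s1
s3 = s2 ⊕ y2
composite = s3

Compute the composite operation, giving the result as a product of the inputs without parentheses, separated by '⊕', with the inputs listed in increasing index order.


Reordering under c is free, so list the y-inputs canonically.
(y4 ⊕ y1) collapses to y4 ⊕ y1
(y3 ⊕ (y4 ⊕ y1)) collapses to y3 ⊕ y4 ⊕ y1
((y3 ⊕ (y4 ⊕ y1)) ⊕ y2) collapses to y3 ⊕ y4 ⊕ y1 ⊕ y2
sorting the factors by input index: y1 ⊕ y2 ⊕ y3 ⊕ y4

y1 ⊕ y2 ⊕ y3 ⊕ y4


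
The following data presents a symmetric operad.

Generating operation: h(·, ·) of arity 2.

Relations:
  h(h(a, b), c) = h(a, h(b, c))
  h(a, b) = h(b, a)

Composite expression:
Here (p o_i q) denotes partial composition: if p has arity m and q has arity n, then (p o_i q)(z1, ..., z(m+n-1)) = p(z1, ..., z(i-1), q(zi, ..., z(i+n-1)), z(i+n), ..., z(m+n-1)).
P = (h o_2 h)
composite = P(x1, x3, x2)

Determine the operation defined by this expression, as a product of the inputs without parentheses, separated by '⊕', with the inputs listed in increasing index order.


x1 ⊕ x2 ⊕ x3


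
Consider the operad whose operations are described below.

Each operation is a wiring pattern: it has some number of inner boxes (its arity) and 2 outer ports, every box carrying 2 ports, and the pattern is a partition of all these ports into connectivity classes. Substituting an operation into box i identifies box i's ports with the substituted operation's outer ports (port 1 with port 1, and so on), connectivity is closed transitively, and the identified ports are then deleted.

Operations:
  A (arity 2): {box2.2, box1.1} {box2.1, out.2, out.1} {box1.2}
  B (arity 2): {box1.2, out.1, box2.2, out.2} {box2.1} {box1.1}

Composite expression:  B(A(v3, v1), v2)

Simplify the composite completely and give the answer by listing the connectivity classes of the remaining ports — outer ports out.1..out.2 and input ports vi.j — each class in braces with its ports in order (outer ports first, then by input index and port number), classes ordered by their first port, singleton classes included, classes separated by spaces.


{out.1, out.2, v1.1, v2.2} {v1.2, v3.1} {v2.1} {v3.2}

Connectivity passes through glued B-boundaries; trace each wire chain.
composing A on (v3, v1), with out.j its own outer ports: {out.1, out.2, v1.1} {v1.2, v3.1} {v3.2}
composing B on (v3, v1, v2), with out.j its own outer ports: {out.1, out.2, v1.1, v2.2} {v1.2, v3.1} {v2.1} {v3.2}


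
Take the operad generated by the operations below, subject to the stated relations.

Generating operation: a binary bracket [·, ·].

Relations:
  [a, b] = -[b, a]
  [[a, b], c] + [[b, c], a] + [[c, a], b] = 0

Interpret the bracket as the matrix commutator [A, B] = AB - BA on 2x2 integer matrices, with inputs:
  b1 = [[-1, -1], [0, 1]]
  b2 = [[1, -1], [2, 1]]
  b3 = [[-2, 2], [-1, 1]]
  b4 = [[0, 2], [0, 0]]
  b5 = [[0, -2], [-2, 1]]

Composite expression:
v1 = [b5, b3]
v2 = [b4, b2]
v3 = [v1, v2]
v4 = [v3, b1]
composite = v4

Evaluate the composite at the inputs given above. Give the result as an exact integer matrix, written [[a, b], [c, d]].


[[40, 128], [-80, -40]]


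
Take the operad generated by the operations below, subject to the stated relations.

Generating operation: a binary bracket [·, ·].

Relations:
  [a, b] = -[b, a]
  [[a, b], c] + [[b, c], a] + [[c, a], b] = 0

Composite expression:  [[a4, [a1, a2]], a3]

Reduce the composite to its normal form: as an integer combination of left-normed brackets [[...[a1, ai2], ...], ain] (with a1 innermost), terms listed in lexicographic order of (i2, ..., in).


Expand each bracket as ab - ba; the a1-initial words give the coefficients.
Composite bracket: [[a4, [a1, a2]], a3]
Under [a, b] = ab - ba we get 8 signed associative words (2^3 = 8).
Only words starting with a1 matter:
  a1a2a4a3 (sign -1) contributes -[[[a1, a2], a4], a3]

-[[[a1, a2], a4], a3]


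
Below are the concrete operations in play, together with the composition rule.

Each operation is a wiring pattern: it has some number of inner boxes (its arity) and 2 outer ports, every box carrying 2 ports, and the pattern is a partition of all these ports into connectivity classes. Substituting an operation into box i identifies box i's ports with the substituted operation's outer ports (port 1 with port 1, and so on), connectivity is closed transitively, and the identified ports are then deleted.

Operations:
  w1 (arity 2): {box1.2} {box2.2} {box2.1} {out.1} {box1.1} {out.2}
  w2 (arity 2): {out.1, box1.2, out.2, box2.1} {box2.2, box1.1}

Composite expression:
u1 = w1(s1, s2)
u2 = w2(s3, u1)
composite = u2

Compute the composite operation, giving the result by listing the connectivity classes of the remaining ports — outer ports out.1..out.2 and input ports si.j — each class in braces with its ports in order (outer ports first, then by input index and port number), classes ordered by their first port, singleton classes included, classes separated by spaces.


{out.1, out.2, s3.2} {s1.1} {s1.2} {s2.1} {s2.2} {s3.1}

Treat the ports identified at w2 as solder joints: merge, then drop.
through w1, on inputs (s1, s2): {out.1} {out.2} {s1.1} {s1.2} {s2.1} {s2.2} (out.j = stage outer ports)
through w2, on inputs (s3, s1, s2): {out.1, out.2, s3.2} {s1.1} {s1.2} {s2.1} {s2.2} {s3.1} (out.j = stage outer ports)


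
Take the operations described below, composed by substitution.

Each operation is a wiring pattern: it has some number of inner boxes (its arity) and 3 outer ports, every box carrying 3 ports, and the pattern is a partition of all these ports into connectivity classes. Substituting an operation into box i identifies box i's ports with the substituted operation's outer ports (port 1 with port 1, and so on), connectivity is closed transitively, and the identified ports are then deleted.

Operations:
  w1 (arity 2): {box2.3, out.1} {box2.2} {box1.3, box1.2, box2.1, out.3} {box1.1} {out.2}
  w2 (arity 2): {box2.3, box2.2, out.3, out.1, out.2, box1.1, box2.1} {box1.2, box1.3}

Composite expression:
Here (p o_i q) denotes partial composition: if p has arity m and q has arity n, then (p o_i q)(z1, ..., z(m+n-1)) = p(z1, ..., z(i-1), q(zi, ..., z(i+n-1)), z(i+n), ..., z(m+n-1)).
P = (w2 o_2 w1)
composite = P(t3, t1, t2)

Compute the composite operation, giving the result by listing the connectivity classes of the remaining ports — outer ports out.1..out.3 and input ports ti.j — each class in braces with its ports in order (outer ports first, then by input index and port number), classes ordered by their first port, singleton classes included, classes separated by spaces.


{out.1, out.2, out.3, t1.2, t1.3, t2.1, t2.3, t3.1} {t1.1} {t2.2} {t3.2, t3.3}

Connectivity passes through glued w2-boundaries; trace each wire chain.
composing w1 on (t1, t2), with out.j its own outer ports: {out.1, t2.3} {out.2} {out.3, t1.2, t1.3, t2.1} {t1.1} {t2.2}
composing w2 on (t3, t1, t2), with out.j its own outer ports: {out.1, out.2, out.3, t1.2, t1.3, t2.1, t2.3, t3.1} {t1.1} {t2.2} {t3.2, t3.3}


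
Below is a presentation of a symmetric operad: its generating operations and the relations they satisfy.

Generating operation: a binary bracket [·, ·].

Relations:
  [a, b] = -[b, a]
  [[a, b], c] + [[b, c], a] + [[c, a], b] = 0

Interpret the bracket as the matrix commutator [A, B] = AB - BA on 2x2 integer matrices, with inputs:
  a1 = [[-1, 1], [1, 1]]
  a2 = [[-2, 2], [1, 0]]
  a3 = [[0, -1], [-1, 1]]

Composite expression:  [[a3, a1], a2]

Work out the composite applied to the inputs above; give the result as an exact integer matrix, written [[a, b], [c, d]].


[[-9, -6], [-6, 9]]

[a3, a1] = [[0, -3], [3, 0]]
[[a3, a1], a2] = [[-9, -6], [-6, 9]]


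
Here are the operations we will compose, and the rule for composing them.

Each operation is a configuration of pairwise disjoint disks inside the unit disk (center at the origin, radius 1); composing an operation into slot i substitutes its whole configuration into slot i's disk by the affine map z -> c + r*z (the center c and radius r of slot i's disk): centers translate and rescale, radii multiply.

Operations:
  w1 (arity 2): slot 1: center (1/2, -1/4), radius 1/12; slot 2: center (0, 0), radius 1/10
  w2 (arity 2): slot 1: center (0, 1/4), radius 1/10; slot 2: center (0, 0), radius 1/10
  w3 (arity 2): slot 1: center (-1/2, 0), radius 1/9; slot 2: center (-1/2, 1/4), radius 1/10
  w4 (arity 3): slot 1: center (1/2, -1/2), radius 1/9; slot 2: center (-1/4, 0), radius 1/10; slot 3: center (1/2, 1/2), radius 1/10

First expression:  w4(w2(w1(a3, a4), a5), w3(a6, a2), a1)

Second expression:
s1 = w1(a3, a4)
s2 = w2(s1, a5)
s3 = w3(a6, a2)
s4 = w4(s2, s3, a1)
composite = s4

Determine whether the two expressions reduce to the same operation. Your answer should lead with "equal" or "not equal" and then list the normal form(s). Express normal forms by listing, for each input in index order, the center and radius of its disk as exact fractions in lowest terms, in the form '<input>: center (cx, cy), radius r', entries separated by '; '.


equal; both compose to a1: center (1/2, 1/2), radius 1/10; a2: center (-3/10, 1/40), radius 1/100; a3: center (91/180, -19/40), radius 1/1080; a4: center (1/2, -17/36), radius 1/900; a5: center (1/2, -1/2), radius 1/90; a6: center (-3/10, 0), radius 1/90

The first composite normalizes to a1: center (1/2, 1/2), radius 1/10; a2: center (-3/10, 1/40), radius 1/100; a3: center (91/180, -19/40), radius 1/1080; a4: center (1/2, -17/36), radius 1/900; a5: center (1/2, -1/2), radius 1/90; a6: center (-3/10, 0), radius 1/90
The second composite normalizes to a1: center (1/2, 1/2), radius 1/10; a2: center (-3/10, 1/40), radius 1/100; a3: center (91/180, -19/40), radius 1/1080; a4: center (1/2, -17/36), radius 1/900; a5: center (1/2, -1/2), radius 1/90; a6: center (-3/10, 0), radius 1/90
The normal forms match — equal.


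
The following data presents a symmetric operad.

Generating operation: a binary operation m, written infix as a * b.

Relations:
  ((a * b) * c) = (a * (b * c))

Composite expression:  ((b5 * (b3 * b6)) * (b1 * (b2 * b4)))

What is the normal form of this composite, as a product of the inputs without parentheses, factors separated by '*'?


b5 * b3 * b6 * b1 * b2 * b4


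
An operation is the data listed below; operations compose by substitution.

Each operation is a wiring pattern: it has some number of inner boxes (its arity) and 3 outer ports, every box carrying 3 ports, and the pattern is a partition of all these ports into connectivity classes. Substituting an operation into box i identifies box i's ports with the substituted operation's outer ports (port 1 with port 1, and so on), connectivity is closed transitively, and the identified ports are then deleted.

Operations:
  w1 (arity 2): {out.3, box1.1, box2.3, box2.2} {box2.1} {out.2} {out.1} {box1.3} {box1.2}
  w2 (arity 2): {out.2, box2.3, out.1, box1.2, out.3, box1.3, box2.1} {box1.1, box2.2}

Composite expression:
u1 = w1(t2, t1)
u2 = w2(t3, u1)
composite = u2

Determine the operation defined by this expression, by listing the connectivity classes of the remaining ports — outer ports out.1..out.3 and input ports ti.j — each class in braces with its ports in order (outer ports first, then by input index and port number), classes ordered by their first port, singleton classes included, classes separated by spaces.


After gluing at w2, chains via deleted ports link the t-ports.
composing w1 on (t2, t1), with out.j its own outer ports: {out.1} {out.2} {out.3, t1.2, t1.3, t2.1} {t1.1} {t2.2} {t2.3}
composing w2 on (t3, t2, t1), with out.j its own outer ports: {out.1, out.2, out.3, t1.2, t1.3, t2.1, t3.2, t3.3} {t1.1} {t2.2} {t2.3} {t3.1}

{out.1, out.2, out.3, t1.2, t1.3, t2.1, t3.2, t3.3} {t1.1} {t2.2} {t2.3} {t3.1}


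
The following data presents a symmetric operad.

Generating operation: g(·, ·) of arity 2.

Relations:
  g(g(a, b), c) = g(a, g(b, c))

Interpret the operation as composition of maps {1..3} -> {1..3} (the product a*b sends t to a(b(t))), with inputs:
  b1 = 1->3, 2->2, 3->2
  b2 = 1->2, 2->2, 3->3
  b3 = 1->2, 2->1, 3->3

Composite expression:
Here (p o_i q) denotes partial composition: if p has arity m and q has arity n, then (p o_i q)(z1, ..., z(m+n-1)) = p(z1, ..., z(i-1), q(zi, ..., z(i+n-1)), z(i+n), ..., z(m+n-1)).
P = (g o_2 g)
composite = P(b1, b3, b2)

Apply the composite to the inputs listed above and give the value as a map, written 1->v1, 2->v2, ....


1->3, 2->3, 3->2


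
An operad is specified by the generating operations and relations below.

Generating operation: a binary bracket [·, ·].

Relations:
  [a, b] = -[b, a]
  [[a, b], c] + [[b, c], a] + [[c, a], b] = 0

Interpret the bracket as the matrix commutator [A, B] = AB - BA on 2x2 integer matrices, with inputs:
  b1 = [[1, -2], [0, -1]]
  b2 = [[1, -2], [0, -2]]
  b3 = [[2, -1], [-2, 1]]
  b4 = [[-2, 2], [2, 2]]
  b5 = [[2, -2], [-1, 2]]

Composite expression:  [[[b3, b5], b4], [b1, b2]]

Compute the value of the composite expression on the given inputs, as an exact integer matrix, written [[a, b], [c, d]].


[[-16, -24], [0, 16]]

[b3, b5] = [[-3, -2], [1, 3]]
[[b3, b5], b4] = [[-6, -20], [8, 6]]
[b1, b2] = [[0, 2], [0, 0]]
[[[b3, b5], b4], [b1, b2]] = [[-16, -24], [0, 16]]


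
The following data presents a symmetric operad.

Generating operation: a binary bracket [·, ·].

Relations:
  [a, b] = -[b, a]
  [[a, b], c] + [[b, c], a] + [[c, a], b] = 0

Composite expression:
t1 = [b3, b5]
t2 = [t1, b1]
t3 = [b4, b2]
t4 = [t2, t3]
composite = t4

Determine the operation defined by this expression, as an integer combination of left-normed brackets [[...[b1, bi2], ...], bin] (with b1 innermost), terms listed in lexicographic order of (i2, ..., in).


[[[[b1, b3], b5], b2], b4] - [[[[b1, b3], b5], b4], b2] - [[[[b1, b5], b3], b2], b4] + [[[[b1, b5], b3], b4], b2]


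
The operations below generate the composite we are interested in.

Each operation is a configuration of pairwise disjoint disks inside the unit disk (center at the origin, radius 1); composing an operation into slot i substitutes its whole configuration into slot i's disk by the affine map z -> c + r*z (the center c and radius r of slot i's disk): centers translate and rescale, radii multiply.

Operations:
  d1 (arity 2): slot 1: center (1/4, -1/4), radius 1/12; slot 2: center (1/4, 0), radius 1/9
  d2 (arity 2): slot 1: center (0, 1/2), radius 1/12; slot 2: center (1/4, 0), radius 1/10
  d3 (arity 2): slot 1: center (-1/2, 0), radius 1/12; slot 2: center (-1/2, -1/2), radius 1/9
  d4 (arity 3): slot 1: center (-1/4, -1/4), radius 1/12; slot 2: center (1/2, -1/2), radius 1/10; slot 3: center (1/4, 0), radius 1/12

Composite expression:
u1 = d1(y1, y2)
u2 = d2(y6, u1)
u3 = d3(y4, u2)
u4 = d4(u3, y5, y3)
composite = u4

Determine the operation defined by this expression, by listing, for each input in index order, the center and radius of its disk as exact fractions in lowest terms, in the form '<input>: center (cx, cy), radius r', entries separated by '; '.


y1: center (-1249/4320, -1261/4320), radius 1/12960; y2: center (-1249/4320, -7/24), radius 1/9720; y3: center (1/4, 0), radius 1/12; y4: center (-7/24, -1/4), radius 1/144; y5: center (1/2, -1/2), radius 1/10; y6: center (-7/24, -31/108), radius 1/1296

Only the slot chain above each y matters under d4; compose those maps.
y4 passes through 2 substitutions, ending at center (-7/24, -1/4), radius 1/144
y6 passes through 3 substitutions, ending at center (-7/24, -31/108), radius 1/1296
y1 passes through 4 substitutions, ending at center (-1249/4320, -1261/4320), radius 1/12960
y2 passes through 4 substitutions, ending at center (-1249/4320, -7/24), radius 1/9720
y5 passes through 1 substitution, ending at center (1/2, -1/2), radius 1/10
y3 passes through 1 substitution, ending at center (1/4, 0), radius 1/12


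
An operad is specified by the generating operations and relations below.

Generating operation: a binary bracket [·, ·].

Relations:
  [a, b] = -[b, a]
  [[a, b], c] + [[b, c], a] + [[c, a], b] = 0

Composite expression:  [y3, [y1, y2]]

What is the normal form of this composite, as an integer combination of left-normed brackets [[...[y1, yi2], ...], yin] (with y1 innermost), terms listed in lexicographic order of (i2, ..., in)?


-[[y1, y2], y3]

Antisymmetry and Jacobi reduce to y1-anchored left-normed brackets.
Composite bracket: [y3, [y1, y2]]
Expanding via [a, b] = ab - ba: 4 signed words (2^2 = 4).
Keep just the words that open with y1:
  y1y2y3 appears with sign -1, giving the term -[[y1, y2], y3]


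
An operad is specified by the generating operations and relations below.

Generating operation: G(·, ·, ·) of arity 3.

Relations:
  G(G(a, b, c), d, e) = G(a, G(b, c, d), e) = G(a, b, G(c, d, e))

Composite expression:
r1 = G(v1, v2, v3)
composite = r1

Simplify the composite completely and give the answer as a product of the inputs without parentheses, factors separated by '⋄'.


v1 ⋄ v2 ⋄ v3

Key point: G is associative — brackets drop, the v-order remains.
G(v1, v2, v3) linearizes to v1 ⋄ v2 ⋄ v3


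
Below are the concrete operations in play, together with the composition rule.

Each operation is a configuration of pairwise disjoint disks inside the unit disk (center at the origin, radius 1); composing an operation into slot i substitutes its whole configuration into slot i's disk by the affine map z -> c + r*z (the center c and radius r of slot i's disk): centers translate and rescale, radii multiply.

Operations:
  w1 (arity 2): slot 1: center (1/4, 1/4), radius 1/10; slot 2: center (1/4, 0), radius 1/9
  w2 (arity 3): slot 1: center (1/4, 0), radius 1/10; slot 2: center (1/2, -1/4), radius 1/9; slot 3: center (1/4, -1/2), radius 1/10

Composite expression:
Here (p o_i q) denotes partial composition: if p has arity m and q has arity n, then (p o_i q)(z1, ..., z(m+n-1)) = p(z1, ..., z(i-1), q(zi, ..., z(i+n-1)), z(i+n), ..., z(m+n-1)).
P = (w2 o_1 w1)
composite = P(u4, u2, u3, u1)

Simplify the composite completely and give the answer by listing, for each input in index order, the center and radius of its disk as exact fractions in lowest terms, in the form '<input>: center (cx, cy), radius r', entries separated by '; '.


Each u-disk chains the slot maps above it in w2; radii multiply.
for u4, the 2-step affine chain lands on center (11/40, 1/40), radius 1/100
for u2, the 2-step affine chain lands on center (11/40, 0), radius 1/90
for u3, the 1-step affine chain lands on center (1/2, -1/4), radius 1/9
for u1, the 1-step affine chain lands on center (1/4, -1/2), radius 1/10

u1: center (1/4, -1/2), radius 1/10; u2: center (11/40, 0), radius 1/90; u3: center (1/2, -1/4), radius 1/9; u4: center (11/40, 1/40), radius 1/100


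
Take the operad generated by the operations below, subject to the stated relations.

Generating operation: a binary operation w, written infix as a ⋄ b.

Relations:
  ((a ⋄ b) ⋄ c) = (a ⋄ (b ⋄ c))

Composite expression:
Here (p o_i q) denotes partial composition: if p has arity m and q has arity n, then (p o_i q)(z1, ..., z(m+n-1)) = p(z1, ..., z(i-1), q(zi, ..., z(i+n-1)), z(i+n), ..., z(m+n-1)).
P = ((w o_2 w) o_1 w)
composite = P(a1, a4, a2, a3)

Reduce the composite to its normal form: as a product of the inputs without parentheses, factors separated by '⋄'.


a1 ⋄ a4 ⋄ a2 ⋄ a3

Under associativity of w, the answer is the a's in reading order.
(a1 ⋄ a4) collapses to a1 ⋄ a4
(a2 ⋄ a3) collapses to a2 ⋄ a3
((a1 ⋄ a4) ⋄ (a2 ⋄ a3)) collapses to a1 ⋄ a4 ⋄ a2 ⋄ a3


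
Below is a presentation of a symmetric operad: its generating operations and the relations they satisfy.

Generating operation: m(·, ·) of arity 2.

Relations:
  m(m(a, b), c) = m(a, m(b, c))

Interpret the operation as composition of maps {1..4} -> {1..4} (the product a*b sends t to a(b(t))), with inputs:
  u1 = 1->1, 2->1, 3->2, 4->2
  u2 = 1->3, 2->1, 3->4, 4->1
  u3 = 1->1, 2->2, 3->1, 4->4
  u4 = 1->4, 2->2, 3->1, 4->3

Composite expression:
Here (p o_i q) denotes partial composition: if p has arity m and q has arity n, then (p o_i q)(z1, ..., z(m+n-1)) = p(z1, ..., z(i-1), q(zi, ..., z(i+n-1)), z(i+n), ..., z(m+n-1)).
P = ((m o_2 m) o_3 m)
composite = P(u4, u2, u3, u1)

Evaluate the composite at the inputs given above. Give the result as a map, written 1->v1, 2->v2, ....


m(u3, u1) = 1->1, 2->1, 3->2, 4->2
m(u2, m(u3, u1)) = 1->3, 2->3, 3->1, 4->1
m(u4, m(u2, m(u3, u1))) = 1->1, 2->1, 3->4, 4->4

1->1, 2->1, 3->4, 4->4


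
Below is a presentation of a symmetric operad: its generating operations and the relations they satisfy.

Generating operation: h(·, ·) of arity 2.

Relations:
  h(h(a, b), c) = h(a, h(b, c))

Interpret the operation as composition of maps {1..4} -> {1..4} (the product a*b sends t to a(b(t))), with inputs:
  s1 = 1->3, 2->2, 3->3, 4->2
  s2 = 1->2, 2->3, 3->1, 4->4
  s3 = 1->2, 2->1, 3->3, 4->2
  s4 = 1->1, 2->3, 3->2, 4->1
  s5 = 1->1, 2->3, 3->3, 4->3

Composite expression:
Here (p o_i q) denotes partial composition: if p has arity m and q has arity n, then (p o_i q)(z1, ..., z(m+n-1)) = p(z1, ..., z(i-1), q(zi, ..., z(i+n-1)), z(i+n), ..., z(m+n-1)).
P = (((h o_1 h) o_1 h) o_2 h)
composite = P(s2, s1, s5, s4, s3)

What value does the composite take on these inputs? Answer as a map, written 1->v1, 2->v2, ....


1->1, 2->1, 3->1, 4->1


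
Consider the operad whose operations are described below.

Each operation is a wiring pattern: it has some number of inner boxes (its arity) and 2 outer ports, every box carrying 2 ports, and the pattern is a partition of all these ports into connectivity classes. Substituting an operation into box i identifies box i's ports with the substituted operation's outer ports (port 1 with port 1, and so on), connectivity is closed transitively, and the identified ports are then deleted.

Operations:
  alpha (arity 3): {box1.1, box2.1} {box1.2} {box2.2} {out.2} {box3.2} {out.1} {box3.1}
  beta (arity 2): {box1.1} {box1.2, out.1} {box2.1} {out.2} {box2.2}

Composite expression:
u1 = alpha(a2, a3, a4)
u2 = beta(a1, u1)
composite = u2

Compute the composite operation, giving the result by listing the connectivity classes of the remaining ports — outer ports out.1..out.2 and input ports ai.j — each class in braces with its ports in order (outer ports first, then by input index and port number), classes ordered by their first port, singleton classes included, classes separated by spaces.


{out.1, a1.2} {out.2} {a1.1} {a2.1, a3.1} {a2.2} {a3.2} {a4.1} {a4.2}


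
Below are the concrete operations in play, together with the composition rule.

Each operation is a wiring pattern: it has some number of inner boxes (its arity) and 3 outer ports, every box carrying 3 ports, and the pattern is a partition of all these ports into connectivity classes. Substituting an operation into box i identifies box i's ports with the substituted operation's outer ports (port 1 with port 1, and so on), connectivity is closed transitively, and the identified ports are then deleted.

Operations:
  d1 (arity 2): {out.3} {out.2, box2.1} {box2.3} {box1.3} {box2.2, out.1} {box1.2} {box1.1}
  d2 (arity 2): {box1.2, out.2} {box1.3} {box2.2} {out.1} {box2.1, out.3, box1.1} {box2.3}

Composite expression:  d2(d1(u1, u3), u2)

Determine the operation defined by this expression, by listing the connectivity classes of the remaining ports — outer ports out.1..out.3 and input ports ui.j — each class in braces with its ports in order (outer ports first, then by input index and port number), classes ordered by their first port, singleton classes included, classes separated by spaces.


{out.1} {out.2, u3.1} {out.3, u2.1, u3.2} {u1.1} {u1.2} {u1.3} {u2.2} {u2.3} {u3.3}

Connectivity passes through glued d2-boundaries; trace each wire chain.
stage d1: inputs (u1, u3), connectivity {out.1, u3.2} {out.2, u3.1} {out.3} {u1.1} {u1.2} {u1.3} {u3.3}, out.j its boundary
stage d2: inputs (u1, u3, u2), connectivity {out.1} {out.2, u3.1} {out.3, u2.1, u3.2} {u1.1} {u1.2} {u1.3} {u2.2} {u2.3} {u3.3}, out.j its boundary


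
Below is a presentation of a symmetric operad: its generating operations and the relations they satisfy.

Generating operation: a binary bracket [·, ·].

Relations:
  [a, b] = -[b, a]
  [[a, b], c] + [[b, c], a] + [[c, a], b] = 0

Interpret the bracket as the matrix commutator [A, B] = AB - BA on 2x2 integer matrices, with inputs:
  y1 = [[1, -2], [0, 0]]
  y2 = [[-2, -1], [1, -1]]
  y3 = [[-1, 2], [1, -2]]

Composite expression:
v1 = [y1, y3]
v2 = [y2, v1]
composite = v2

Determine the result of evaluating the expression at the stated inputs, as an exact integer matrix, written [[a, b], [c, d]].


[y1, y3] = [[-2, 4], [-1, 2]]
[y2, [y1, y3]] = [[-3, -8], [-5, 3]]

[[-3, -8], [-5, 3]]
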